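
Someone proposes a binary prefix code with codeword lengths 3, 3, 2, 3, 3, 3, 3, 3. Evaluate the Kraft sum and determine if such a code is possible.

1.125; no

With common denominator 2^3 = 8: Σ 2^(−ℓᵢ) = 1/8 + 1/8 + 2/8 + 1/8 + 1/8 + 1/8 + 1/8 + 1/8 = 9/8 = 1.125.
Kraft's inequality requires Σ ≤ 1; here Σ = 1.125 > 1, so no such prefix code exists.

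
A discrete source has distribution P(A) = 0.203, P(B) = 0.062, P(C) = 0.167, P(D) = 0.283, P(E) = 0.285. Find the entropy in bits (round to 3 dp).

2.178 bits

H = −Σ pᵢ log₂ pᵢ.
−0.203·log₂(0.203) = 0.4670
−0.062·log₂(0.062) = 0.2487
−0.167·log₂(0.167) = 0.4312
−0.283·log₂(0.283) = 0.5154
−0.285·log₂(0.285) = 0.5161
Sum ≈ 2.1784 → 2.178 bits.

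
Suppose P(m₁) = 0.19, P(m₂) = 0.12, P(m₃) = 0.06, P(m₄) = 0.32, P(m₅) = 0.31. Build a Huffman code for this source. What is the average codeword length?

Repeatedly combine the two least-probable nodes; the expected code length is the sum of the merged weights.
merge 3/50 + 3/25 → 9/50
merge 9/50 + 19/100 → 37/100
merge 31/100 + 8/25 → 63/100
merge 37/100 + 63/100 → 1
L = 9/50 + 37/100 + 63/100 + 1 = 109/50 = 2.18 bits/symbol.

2.18 bits/symbol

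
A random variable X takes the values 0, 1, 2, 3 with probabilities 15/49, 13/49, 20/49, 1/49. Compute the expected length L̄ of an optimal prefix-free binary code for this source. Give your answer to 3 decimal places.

1.878 bits/symbol

Repeatedly combine the two least-probable nodes; the expected code length is the sum of the merged weights.
merge 1/49 + 13/49 → 2/7
merge 2/7 + 15/49 → 29/49
merge 20/49 + 29/49 → 1
L = 2/7 + 29/49 + 1 = 92/49 ≈ 1.878 bits/symbol.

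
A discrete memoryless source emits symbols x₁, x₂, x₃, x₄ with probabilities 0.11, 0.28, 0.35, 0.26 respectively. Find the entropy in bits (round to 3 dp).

H = −Σ pᵢ log₂ pᵢ.
−0.11·log₂(0.11) = 0.3503
−0.28·log₂(0.28) = 0.5142
−0.35·log₂(0.35) = 0.5301
−0.26·log₂(0.26) = 0.5053
Sum ≈ 1.8999 → 1.900 bits.

1.900 bits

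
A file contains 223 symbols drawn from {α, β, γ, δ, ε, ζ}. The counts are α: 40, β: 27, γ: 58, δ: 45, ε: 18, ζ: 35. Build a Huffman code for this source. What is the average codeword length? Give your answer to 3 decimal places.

2.538 bits/symbol

Probabilities are the counts divided by 223.
Repeatedly combine the two least-probable nodes; the expected code length is the sum of the merged weights.
merge 18/223 + 27/223 → 45/223
merge 35/223 + 40/223 → 75/223
merge 45/223 + 45/223 → 90/223
merge 58/223 + 75/223 → 133/223
merge 90/223 + 133/223 → 1
L = 45/223 + 75/223 + 90/223 + 133/223 + 1 = 566/223 ≈ 2.538 bits/symbol.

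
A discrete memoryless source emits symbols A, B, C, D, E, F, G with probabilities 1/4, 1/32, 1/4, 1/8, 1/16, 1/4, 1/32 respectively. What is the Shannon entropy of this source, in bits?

Each probability is a power of 1/2, so log₂(1/p) is an integer.
H = Σ p·log₂(1/p) = 1/4·2 + 1/32·5 + 1/4·2 + 1/8·3 + 1/16·4 + 1/4·2 + 1/32·5 = 2.4375 bits.

2.4375 bits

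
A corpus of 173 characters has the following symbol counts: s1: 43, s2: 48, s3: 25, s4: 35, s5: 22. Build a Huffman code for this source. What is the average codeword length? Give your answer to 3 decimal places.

2.272 bits/symbol

Probabilities are the counts divided by 173.
Repeatedly combine the two least-probable nodes; the expected code length is the sum of the merged weights.
merge 22/173 + 25/173 → 47/173
merge 35/173 + 43/173 → 78/173
merge 47/173 + 48/173 → 95/173
merge 78/173 + 95/173 → 1
L = 47/173 + 78/173 + 95/173 + 1 = 393/173 ≈ 2.272 bits/symbol.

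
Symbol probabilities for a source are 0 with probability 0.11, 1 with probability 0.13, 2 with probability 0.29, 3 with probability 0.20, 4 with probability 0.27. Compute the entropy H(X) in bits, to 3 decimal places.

H = −Σ pᵢ log₂ pᵢ.
−0.11·log₂(0.11) = 0.3503
−0.13·log₂(0.13) = 0.3826
−0.29·log₂(0.29) = 0.5179
−0.20·log₂(0.20) = 0.4644
−0.27·log₂(0.27) = 0.5100
Sum ≈ 2.2252 → 2.225 bits.

2.225 bits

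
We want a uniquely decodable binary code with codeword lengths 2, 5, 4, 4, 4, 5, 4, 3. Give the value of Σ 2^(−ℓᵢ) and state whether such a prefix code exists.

0.6875; yes

With common denominator 2^5 = 32: Σ 2^(−ℓᵢ) = 8/32 + 1/32 + 2/32 + 2/32 + 2/32 + 1/32 + 2/32 + 4/32 = 22/32 = 0.6875.
Kraft's inequality requires Σ ≤ 1; here Σ = 0.6875 ≤ 1, so such a prefix code exists.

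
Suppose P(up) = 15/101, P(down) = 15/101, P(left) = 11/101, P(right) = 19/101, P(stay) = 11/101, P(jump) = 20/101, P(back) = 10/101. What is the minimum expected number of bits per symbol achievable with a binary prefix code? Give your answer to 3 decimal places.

2.802 bits/symbol

Repeatedly combine the two least-probable nodes; the expected code length is the sum of the merged weights.
merge 10/101 + 11/101 → 21/101
merge 11/101 + 15/101 → 26/101
merge 15/101 + 19/101 → 34/101
merge 20/101 + 21/101 → 41/101
merge 26/101 + 34/101 → 60/101
merge 41/101 + 60/101 → 1
L = 21/101 + 26/101 + 34/101 + 41/101 + 60/101 + 1 = 283/101 ≈ 2.802 bits/symbol.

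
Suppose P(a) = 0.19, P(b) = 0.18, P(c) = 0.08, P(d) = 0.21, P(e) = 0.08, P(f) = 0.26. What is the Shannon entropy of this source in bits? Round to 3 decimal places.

H = −Σ pᵢ log₂ pᵢ.
−0.19·log₂(0.19) = 0.4552
−0.18·log₂(0.18) = 0.4453
−0.08·log₂(0.08) = 0.2915
−0.21·log₂(0.21) = 0.4728
−0.08·log₂(0.08) = 0.2915
−0.26·log₂(0.26) = 0.5053
Sum ≈ 2.4617 → 2.462 bits.

2.462 bits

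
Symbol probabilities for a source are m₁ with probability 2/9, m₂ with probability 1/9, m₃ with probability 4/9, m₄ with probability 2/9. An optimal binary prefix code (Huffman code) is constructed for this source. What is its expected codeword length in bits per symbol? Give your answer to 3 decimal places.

Repeatedly combine the two least-probable nodes; the expected code length is the sum of the merged weights.
merge 1/9 + 2/9 → 1/3
merge 2/9 + 1/3 → 5/9
merge 4/9 + 5/9 → 1
L = 1/3 + 5/9 + 1 = 17/9 ≈ 1.889 bits/symbol.

1.889 bits/symbol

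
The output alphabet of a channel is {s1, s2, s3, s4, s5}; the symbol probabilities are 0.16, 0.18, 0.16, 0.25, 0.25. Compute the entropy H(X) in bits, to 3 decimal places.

H = −Σ pᵢ log₂ pᵢ.
−0.16·log₂(0.16) = 0.4230
−0.18·log₂(0.18) = 0.4453
−0.16·log₂(0.16) = 0.4230
−0.25·log₂(0.25) = 0.5000
−0.25·log₂(0.25) = 0.5000
Sum ≈ 2.2913 → 2.291 bits.

2.291 bits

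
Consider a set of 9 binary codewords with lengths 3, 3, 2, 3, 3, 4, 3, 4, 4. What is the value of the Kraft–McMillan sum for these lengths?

1.0625

With common denominator 2^4 = 16: Σ 2^(−ℓᵢ) = 2/16 + 2/16 + 4/16 + 2/16 + 2/16 + 1/16 + 2/16 + 1/16 + 1/16 = 17/16 = 1.0625.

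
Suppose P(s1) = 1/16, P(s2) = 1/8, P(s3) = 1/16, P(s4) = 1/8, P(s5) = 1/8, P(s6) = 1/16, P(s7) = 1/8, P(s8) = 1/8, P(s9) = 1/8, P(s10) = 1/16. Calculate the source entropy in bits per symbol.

3.25 bits

Each probability is a power of 1/2, so log₂(1/p) is an integer.
H = Σ p·log₂(1/p) = 1/16·4 + 1/8·3 + 1/16·4 + 1/8·3 + 1/8·3 + 1/16·4 + 1/8·3 + 1/8·3 + 1/8·3 + 1/16·4 = 3.25 bits.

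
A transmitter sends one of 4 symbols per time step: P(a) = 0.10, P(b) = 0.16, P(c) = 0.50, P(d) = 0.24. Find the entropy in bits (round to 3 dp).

1.749 bits

H = −Σ pᵢ log₂ pᵢ.
−0.10·log₂(0.10) = 0.3322
−0.16·log₂(0.16) = 0.4230
−0.50·log₂(0.50) = 0.5000
−0.24·log₂(0.24) = 0.4941
Sum ≈ 1.7493 → 1.749 bits.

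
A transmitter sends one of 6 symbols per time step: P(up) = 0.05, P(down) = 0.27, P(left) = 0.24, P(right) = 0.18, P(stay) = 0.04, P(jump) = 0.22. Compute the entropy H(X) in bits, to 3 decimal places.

H = −Σ pᵢ log₂ pᵢ.
−0.05·log₂(0.05) = 0.2161
−0.27·log₂(0.27) = 0.5100
−0.24·log₂(0.24) = 0.4941
−0.18·log₂(0.18) = 0.4453
−0.04·log₂(0.04) = 0.1858
−0.22·log₂(0.22) = 0.4806
Sum ≈ 2.3319 → 2.332 bits.

2.332 bits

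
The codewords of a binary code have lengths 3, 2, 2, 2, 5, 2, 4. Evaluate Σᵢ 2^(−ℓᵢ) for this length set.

With common denominator 2^5 = 32: Σ 2^(−ℓᵢ) = 4/32 + 8/32 + 8/32 + 8/32 + 1/32 + 8/32 + 2/32 = 39/32 = 1.21875.

1.21875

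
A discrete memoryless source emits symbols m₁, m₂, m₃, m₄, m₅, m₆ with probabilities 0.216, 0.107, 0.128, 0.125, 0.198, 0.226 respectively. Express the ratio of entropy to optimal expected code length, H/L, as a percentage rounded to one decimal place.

98.7%

Entropy H = −Σ p log₂ p ≈ 2.5247 bits.
Huffman merges: 107/1000+1/8→29/125; 16/125+99/500→163/500; 27/125+113/500→221/500; 29/125+163/500→279/500; 221/500+279/500→1. L = 1279/500 ≈ 2.5580.
Efficiency = H/L = 2.5247/2.5580 = 98.7%.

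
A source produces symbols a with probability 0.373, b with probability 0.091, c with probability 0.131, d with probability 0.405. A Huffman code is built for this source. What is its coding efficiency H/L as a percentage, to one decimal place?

Entropy H = −Σ p log₂ p ≈ 1.7576 bits.
Huffman merges: 91/1000+131/1000→111/500; 111/500+373/1000→119/200; 81/200+119/200→1. L = 1817/1000 ≈ 1.8170.
Efficiency = H/L = 1.7576/1.8170 = 96.7%.

96.7%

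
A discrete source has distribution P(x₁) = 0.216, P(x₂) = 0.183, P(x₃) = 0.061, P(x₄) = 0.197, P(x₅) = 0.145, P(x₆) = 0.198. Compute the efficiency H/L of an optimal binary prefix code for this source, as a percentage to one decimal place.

96.7%

Entropy H = −Σ p log₂ p ≈ 2.5003 bits.
Huffman merges: 61/1000+29/200→103/500; 183/1000+197/1000→19/50; 99/500+103/500→101/250; 27/125+19/50→149/250; 101/250+149/250→1. L = 1293/500 ≈ 2.5860.
Efficiency = H/L = 2.5003/2.5860 = 96.7%.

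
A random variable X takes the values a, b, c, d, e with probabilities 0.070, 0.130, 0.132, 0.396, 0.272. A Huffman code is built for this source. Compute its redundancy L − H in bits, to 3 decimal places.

Entropy H = −Σ p log₂ p ≈ 2.0770 bits.
Huffman merges: 7/100+13/100→1/5; 33/250+1/5→83/250; 34/125+83/250→151/250; 99/250+151/250→1. L = 267/125 ≈ 2.1360.
L − H = 2.1360 − 2.0770 = 0.059 bits.

0.059 bits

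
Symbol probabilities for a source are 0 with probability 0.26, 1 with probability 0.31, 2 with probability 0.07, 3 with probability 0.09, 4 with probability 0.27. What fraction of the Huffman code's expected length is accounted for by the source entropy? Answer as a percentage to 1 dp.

Entropy H = −Σ p log₂ p ≈ 2.1203 bits.
Huffman merges: 7/100+9/100→4/25; 4/25+13/50→21/50; 27/100+31/100→29/50; 21/50+29/50→1. L = 54/25 ≈ 2.1600.
Efficiency = H/L = 2.1203/2.1600 = 98.2%.

98.2%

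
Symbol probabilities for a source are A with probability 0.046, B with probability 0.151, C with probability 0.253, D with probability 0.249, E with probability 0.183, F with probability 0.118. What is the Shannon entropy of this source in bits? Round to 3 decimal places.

H = −Σ pᵢ log₂ pᵢ.
−0.046·log₂(0.046) = 0.2043
−0.151·log₂(0.151) = 0.4118
−0.253·log₂(0.253) = 0.5016
−0.249·log₂(0.249) = 0.4994
−0.183·log₂(0.183) = 0.4484
−0.118·log₂(0.118) = 0.3638
Sum ≈ 2.4294 → 2.429 bits.

2.429 bits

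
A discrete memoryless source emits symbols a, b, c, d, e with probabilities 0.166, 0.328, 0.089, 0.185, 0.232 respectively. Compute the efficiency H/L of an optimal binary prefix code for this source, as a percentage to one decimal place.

97.9%

Entropy H = −Σ p log₂ p ≈ 2.2076 bits.
Huffman merges: 89/1000+83/500→51/200; 37/200+29/125→417/1000; 51/200+41/125→583/1000; 417/1000+583/1000→1. L = 451/200 ≈ 2.2550.
Efficiency = H/L = 2.2076/2.2550 = 97.9%.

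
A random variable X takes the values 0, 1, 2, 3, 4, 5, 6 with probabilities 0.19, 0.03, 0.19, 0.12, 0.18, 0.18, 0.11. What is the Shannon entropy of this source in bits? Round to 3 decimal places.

H = −Σ pᵢ log₂ pᵢ.
−0.19·log₂(0.19) = 0.4552
−0.03·log₂(0.03) = 0.1518
−0.19·log₂(0.19) = 0.4552
−0.12·log₂(0.12) = 0.3671
−0.18·log₂(0.18) = 0.4453
−0.18·log₂(0.18) = 0.4453
−0.11·log₂(0.11) = 0.3503
Sum ≈ 2.6702 → 2.670 bits.

2.670 bits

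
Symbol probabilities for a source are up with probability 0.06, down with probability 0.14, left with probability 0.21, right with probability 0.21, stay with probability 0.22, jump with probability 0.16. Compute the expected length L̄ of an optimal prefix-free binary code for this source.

Repeatedly combine the two least-probable nodes; the expected code length is the sum of the merged weights.
merge 3/50 + 7/50 → 1/5
merge 4/25 + 1/5 → 9/25
merge 21/100 + 21/100 → 21/50
merge 11/50 + 9/25 → 29/50
merge 21/50 + 29/50 → 1
L = 1/5 + 9/25 + 21/50 + 29/50 + 1 = 64/25 = 2.56 bits/symbol.

2.56 bits/symbol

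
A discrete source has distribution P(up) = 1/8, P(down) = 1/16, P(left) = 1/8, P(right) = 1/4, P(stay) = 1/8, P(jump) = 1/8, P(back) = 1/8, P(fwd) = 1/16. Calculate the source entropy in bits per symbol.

2.875 bits

Each probability is a power of 1/2, so log₂(1/p) is an integer.
H = Σ p·log₂(1/p) = 1/8·3 + 1/16·4 + 1/8·3 + 1/4·2 + 1/8·3 + 1/8·3 + 1/8·3 + 1/16·4 = 2.875 bits.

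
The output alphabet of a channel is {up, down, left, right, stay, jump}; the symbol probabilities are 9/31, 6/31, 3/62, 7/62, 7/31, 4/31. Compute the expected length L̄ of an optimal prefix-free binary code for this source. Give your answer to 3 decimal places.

2.452 bits/symbol

Repeatedly combine the two least-probable nodes; the expected code length is the sum of the merged weights.
merge 3/62 + 7/62 → 5/31
merge 4/31 + 5/31 → 9/31
merge 6/31 + 7/31 → 13/31
merge 9/31 + 9/31 → 18/31
merge 13/31 + 18/31 → 1
L = 5/31 + 9/31 + 13/31 + 18/31 + 1 = 76/31 ≈ 2.452 bits/symbol.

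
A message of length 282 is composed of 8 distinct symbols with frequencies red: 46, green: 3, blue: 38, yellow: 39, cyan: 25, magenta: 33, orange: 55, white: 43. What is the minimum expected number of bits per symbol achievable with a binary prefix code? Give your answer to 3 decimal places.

Probabilities are the counts divided by 282.
Repeatedly combine the two least-probable nodes; the expected code length is the sum of the merged weights.
merge 1/94 + 25/282 → 14/141
merge 14/141 + 11/94 → 61/282
merge 19/141 + 13/94 → 77/282
merge 43/282 + 23/141 → 89/282
merge 55/282 + 61/282 → 58/141
merge 77/282 + 89/282 → 83/141
merge 58/141 + 83/141 → 1
L = 14/141 + 61/282 + 77/282 + 89/282 + 58/141 + 83/141 + 1 = 273/94 ≈ 2.904 bits/symbol.

2.904 bits/symbol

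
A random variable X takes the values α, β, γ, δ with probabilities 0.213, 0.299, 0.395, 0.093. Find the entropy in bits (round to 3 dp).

H = −Σ pᵢ log₂ pᵢ.
−0.213·log₂(0.213) = 0.4752
−0.299·log₂(0.299) = 0.5208
−0.395·log₂(0.395) = 0.5293
−0.093·log₂(0.093) = 0.3187
Sum ≈ 1.8440 → 1.844 bits.

1.844 bits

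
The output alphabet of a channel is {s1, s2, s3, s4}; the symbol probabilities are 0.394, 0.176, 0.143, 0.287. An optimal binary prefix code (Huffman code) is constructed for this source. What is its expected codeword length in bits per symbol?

1.925 bits/symbol

Repeatedly combine the two least-probable nodes; the expected code length is the sum of the merged weights.
merge 143/1000 + 22/125 → 319/1000
merge 287/1000 + 319/1000 → 303/500
merge 197/500 + 303/500 → 1
L = 319/1000 + 303/500 + 1 = 77/40 = 1.925 bits/symbol.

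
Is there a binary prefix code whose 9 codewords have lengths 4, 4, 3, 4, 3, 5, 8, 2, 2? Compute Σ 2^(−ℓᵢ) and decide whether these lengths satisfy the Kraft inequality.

With common denominator 2^8 = 256: Σ 2^(−ℓᵢ) = 16/256 + 16/256 + 32/256 + 16/256 + 32/256 + 8/256 + 1/256 + 64/256 + 64/256 = 249/256 = 0.97265625.
Kraft's inequality requires Σ ≤ 1; here Σ = 0.97265625 ≤ 1, so such a prefix code exists.

0.97265625; yes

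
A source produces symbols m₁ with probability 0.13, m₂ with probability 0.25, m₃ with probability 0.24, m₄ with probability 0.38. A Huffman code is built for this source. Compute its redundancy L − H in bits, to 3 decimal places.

Entropy H = −Σ p log₂ p ≈ 1.9072 bits.
Huffman merges: 13/100+6/25→37/100; 1/4+37/100→31/50; 19/50+31/50→1. L = 199/100 ≈ 1.9900.
L − H = 1.9900 − 1.9072 = 0.083 bits.

0.083 bits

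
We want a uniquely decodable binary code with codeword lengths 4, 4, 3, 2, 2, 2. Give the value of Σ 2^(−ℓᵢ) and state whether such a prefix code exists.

1; yes

With common denominator 2^4 = 16: Σ 2^(−ℓᵢ) = 1/16 + 1/16 + 2/16 + 4/16 + 4/16 + 4/16 = 16/16 = 1.
Kraft's inequality requires Σ ≤ 1; here Σ = 1 ≤ 1, so such a prefix code exists.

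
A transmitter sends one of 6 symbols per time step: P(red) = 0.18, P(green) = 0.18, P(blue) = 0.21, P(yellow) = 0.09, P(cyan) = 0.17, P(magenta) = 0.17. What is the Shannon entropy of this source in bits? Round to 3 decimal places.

2.545 bits

H = −Σ pᵢ log₂ pᵢ.
−0.18·log₂(0.18) = 0.4453
−0.18·log₂(0.18) = 0.4453
−0.21·log₂(0.21) = 0.4728
−0.09·log₂(0.09) = 0.3127
−0.17·log₂(0.17) = 0.4346
−0.17·log₂(0.17) = 0.4346
Sum ≈ 2.5453 → 2.545 bits.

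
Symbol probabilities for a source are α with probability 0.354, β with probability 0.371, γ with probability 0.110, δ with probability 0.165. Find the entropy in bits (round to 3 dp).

1.840 bits

H = −Σ pᵢ log₂ pᵢ.
−0.354·log₂(0.354) = 0.5304
−0.371·log₂(0.371) = 0.5307
−0.110·log₂(0.110) = 0.3503
−0.165·log₂(0.165) = 0.4289
Sum ≈ 1.8403 → 1.840 bits.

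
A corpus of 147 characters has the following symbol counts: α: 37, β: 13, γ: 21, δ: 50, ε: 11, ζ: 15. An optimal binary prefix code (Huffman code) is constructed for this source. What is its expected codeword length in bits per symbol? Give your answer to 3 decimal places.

Probabilities are the counts divided by 147.
Repeatedly combine the two least-probable nodes; the expected code length is the sum of the merged weights.
merge 11/147 + 13/147 → 8/49
merge 5/49 + 1/7 → 12/49
merge 8/49 + 12/49 → 20/49
merge 37/147 + 50/147 → 29/49
merge 20/49 + 29/49 → 1
L = 8/49 + 12/49 + 20/49 + 29/49 + 1 = 118/49 ≈ 2.408 bits/symbol.

2.408 bits/symbol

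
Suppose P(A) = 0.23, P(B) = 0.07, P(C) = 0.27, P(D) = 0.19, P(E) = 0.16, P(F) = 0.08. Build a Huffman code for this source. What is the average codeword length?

2.46 bits/symbol

Repeatedly combine the two least-probable nodes; the expected code length is the sum of the merged weights.
merge 7/100 + 2/25 → 3/20
merge 3/20 + 4/25 → 31/100
merge 19/100 + 23/100 → 21/50
merge 27/100 + 31/100 → 29/50
merge 21/50 + 29/50 → 1
L = 3/20 + 31/100 + 21/50 + 29/50 + 1 = 123/50 = 2.46 bits/symbol.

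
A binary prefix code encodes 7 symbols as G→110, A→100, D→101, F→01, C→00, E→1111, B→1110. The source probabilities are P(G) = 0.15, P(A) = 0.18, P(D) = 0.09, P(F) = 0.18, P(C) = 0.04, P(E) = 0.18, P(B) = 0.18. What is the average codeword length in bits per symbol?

3.14 bits/symbol

L̄ = Σ pᵢ·ℓᵢ = 0.15·3 + 0.18·3 + 0.09·3 + 0.18·2 + 0.04·2 + 0.18·4 + 0.18·4 = 3.14 bits/symbol.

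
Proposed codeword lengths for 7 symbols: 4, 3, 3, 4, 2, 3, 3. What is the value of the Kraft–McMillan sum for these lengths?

With common denominator 2^4 = 16: Σ 2^(−ℓᵢ) = 1/16 + 2/16 + 2/16 + 1/16 + 4/16 + 2/16 + 2/16 = 14/16 = 0.875.

0.875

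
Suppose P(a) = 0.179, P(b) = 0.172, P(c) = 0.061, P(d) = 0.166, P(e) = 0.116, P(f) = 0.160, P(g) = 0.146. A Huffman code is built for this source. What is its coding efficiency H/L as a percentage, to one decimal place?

97.3%

Entropy H = −Σ p log₂ p ≈ 2.7461 bits.
Huffman merges: 61/1000+29/250→177/1000; 73/500+4/25→153/500; 83/500+43/250→169/500; 177/1000+179/1000→89/250; 153/500+169/500→161/250; 89/250+161/250→1. L = 2821/1000 ≈ 2.8210.
Efficiency = H/L = 2.7461/2.8210 = 97.3%.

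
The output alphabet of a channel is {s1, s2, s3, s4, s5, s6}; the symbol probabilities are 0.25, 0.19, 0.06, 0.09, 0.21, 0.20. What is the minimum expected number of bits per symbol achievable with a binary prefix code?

2.49 bits/symbol

Repeatedly combine the two least-probable nodes; the expected code length is the sum of the merged weights.
merge 3/50 + 9/100 → 3/20
merge 3/20 + 19/100 → 17/50
merge 1/5 + 21/100 → 41/100
merge 1/4 + 17/50 → 59/100
merge 41/100 + 59/100 → 1
L = 3/20 + 17/50 + 41/100 + 59/100 + 1 = 249/100 = 2.49 bits/symbol.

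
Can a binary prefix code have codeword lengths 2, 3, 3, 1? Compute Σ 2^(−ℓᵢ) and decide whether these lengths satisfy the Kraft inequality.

1; yes

With common denominator 2^3 = 8: Σ 2^(−ℓᵢ) = 2/8 + 1/8 + 1/8 + 4/8 = 8/8 = 1.
Kraft's inequality requires Σ ≤ 1; here Σ = 1 ≤ 1, so such a prefix code exists.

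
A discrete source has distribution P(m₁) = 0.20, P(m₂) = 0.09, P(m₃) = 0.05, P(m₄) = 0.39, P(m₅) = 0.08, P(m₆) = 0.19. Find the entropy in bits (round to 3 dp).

H = −Σ pᵢ log₂ pᵢ.
−0.20·log₂(0.20) = 0.4644
−0.09·log₂(0.09) = 0.3127
−0.05·log₂(0.05) = 0.2161
−0.39·log₂(0.39) = 0.5298
−0.08·log₂(0.08) = 0.2915
−0.19·log₂(0.19) = 0.4552
Sum ≈ 2.2697 → 2.270 bits.

2.270 bits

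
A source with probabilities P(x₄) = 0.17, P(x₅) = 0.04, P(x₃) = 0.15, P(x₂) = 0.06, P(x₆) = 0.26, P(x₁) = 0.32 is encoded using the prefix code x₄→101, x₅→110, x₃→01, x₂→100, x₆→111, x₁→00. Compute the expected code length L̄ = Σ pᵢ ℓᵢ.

2.53 bits/symbol

L̄ = Σ pᵢ·ℓᵢ = 0.17·3 + 0.04·3 + 0.15·2 + 0.06·3 + 0.26·3 + 0.32·2 = 2.53 bits/symbol.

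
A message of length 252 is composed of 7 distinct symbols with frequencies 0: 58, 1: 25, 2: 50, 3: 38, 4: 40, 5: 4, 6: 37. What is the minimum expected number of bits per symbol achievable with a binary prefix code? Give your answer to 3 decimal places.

Probabilities are the counts divided by 252.
Repeatedly combine the two least-probable nodes; the expected code length is the sum of the merged weights.
merge 1/63 + 25/252 → 29/252
merge 29/252 + 37/252 → 11/42
merge 19/126 + 10/63 → 13/42
merge 25/126 + 29/126 → 3/7
merge 11/42 + 13/42 → 4/7
merge 3/7 + 4/7 → 1
L = 29/252 + 11/42 + 13/42 + 3/7 + 4/7 + 1 = 677/252 ≈ 2.687 bits/symbol.

2.687 bits/symbol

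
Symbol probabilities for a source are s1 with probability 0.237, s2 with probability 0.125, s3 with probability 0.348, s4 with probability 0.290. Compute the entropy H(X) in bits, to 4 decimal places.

H = −Σ pᵢ log₂ pᵢ.
−0.237·log₂(0.237) = 0.4923
−0.125·log₂(0.125) = 0.3750
−0.348·log₂(0.348) = 0.5299
−0.290·log₂(0.290) = 0.5179
Sum ≈ 1.9151 → 1.9151 bits.

1.9151 bits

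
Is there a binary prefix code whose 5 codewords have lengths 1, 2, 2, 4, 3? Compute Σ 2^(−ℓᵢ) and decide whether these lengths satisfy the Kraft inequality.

With common denominator 2^4 = 16: Σ 2^(−ℓᵢ) = 8/16 + 4/16 + 4/16 + 1/16 + 2/16 = 19/16 = 1.1875.
Kraft's inequality requires Σ ≤ 1; here Σ = 1.1875 > 1, so no such prefix code exists.

1.1875; no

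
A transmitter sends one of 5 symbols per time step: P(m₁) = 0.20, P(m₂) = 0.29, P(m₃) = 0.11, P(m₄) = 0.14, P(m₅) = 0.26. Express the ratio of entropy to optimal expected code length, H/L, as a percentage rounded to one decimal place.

99.3%

Entropy H = −Σ p log₂ p ≈ 2.2350 bits.
Huffman merges: 11/100+7/50→1/4; 1/5+1/4→9/20; 13/50+29/100→11/20; 9/20+11/20→1. L = 9/4 ≈ 2.2500.
Efficiency = H/L = 2.2350/2.2500 = 99.3%.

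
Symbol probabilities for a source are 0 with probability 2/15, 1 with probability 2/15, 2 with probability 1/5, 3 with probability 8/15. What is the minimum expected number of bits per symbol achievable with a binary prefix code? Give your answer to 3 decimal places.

1.733 bits/symbol

Repeatedly combine the two least-probable nodes; the expected code length is the sum of the merged weights.
merge 2/15 + 2/15 → 4/15
merge 1/5 + 4/15 → 7/15
merge 7/15 + 8/15 → 1
L = 4/15 + 7/15 + 1 = 26/15 ≈ 1.733 bits/symbol.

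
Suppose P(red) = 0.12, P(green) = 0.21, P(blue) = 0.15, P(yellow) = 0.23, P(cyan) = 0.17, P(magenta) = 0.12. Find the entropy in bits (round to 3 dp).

H = −Σ pᵢ log₂ pᵢ.
−0.12·log₂(0.12) = 0.3671
−0.21·log₂(0.21) = 0.4728
−0.15·log₂(0.15) = 0.4105
−0.23·log₂(0.23) = 0.4877
−0.17·log₂(0.17) = 0.4346
−0.12·log₂(0.12) = 0.3671
Sum ≈ 2.5398 → 2.540 bits.

2.540 bits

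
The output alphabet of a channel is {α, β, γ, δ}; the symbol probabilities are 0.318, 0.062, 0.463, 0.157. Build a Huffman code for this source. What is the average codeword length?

1.756 bits/symbol

Repeatedly combine the two least-probable nodes; the expected code length is the sum of the merged weights.
merge 31/500 + 157/1000 → 219/1000
merge 219/1000 + 159/500 → 537/1000
merge 463/1000 + 537/1000 → 1
L = 219/1000 + 537/1000 + 1 = 439/250 = 1.756 bits/symbol.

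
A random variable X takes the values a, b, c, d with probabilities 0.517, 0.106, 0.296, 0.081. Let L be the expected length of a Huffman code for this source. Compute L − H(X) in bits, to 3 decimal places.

Entropy H = −Σ p log₂ p ≈ 1.6489 bits.
Huffman merges: 81/1000+53/500→187/1000; 187/1000+37/125→483/1000; 483/1000+517/1000→1. L = 167/100 ≈ 1.6700.
L − H = 1.6700 − 1.6489 = 0.021 bits.

0.021 bits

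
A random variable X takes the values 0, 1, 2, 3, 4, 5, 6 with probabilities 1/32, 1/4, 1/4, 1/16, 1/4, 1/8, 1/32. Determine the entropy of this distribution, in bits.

2.4375 bits

Each probability is a power of 1/2, so log₂(1/p) is an integer.
H = Σ p·log₂(1/p) = 1/32·5 + 1/4·2 + 1/4·2 + 1/16·4 + 1/4·2 + 1/8·3 + 1/32·5 = 2.4375 bits.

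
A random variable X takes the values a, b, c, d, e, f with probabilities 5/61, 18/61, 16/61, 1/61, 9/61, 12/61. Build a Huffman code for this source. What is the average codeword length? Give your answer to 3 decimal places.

Repeatedly combine the two least-probable nodes; the expected code length is the sum of the merged weights.
merge 1/61 + 5/61 → 6/61
merge 6/61 + 9/61 → 15/61
merge 12/61 + 15/61 → 27/61
merge 16/61 + 18/61 → 34/61
merge 27/61 + 34/61 → 1
L = 6/61 + 15/61 + 27/61 + 34/61 + 1 = 143/61 ≈ 2.344 bits/symbol.

2.344 bits/symbol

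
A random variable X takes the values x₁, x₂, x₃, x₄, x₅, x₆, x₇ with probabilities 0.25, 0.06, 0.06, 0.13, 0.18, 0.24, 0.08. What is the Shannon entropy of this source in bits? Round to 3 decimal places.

2.601 bits

H = −Σ pᵢ log₂ pᵢ.
−0.25·log₂(0.25) = 0.5000
−0.06·log₂(0.06) = 0.2435
−0.06·log₂(0.06) = 0.2435
−0.13·log₂(0.13) = 0.3826
−0.18·log₂(0.18) = 0.4453
−0.24·log₂(0.24) = 0.4941
−0.08·log₂(0.08) = 0.2915
Sum ≈ 2.6007 → 2.601 bits.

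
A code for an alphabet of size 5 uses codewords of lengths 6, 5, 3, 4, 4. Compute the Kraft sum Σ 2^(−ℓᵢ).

0.296875

With common denominator 2^6 = 64: Σ 2^(−ℓᵢ) = 1/64 + 2/64 + 8/64 + 4/64 + 4/64 = 19/64 = 0.296875.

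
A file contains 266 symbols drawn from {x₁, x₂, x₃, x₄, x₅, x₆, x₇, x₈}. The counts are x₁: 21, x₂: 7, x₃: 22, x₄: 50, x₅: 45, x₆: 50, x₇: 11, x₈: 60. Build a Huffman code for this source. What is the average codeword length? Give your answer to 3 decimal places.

2.801 bits/symbol

Probabilities are the counts divided by 266.
Repeatedly combine the two least-probable nodes; the expected code length is the sum of the merged weights.
merge 1/38 + 11/266 → 9/133
merge 9/133 + 3/38 → 39/266
merge 11/133 + 39/266 → 61/266
merge 45/266 + 25/133 → 5/14
merge 25/133 + 30/133 → 55/133
merge 61/266 + 5/14 → 78/133
merge 55/133 + 78/133 → 1
L = 9/133 + 39/266 + 61/266 + 5/14 + 55/133 + 78/133 + 1 = 745/266 ≈ 2.801 bits/symbol.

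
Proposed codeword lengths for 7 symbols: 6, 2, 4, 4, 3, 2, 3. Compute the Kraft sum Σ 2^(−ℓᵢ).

0.890625

With common denominator 2^6 = 64: Σ 2^(−ℓᵢ) = 1/64 + 16/64 + 4/64 + 4/64 + 8/64 + 16/64 + 8/64 = 57/64 = 0.890625.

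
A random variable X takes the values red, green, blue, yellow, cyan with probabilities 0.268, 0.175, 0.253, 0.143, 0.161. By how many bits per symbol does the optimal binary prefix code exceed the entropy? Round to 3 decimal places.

0.028 bits

Entropy H = −Σ p log₂ p ≈ 2.2763 bits.
Huffman merges: 143/1000+161/1000→38/125; 7/40+253/1000→107/250; 67/250+38/125→143/250; 107/250+143/250→1. L = 288/125 ≈ 2.3040.
L − H = 2.3040 − 2.2763 = 0.028 bits.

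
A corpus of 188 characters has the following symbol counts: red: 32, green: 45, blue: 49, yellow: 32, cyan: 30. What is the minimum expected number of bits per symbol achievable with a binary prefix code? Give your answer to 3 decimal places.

Probabilities are the counts divided by 188.
Repeatedly combine the two least-probable nodes; the expected code length is the sum of the merged weights.
merge 15/94 + 8/47 → 31/94
merge 8/47 + 45/188 → 77/188
merge 49/188 + 31/94 → 111/188
merge 77/188 + 111/188 → 1
L = 31/94 + 77/188 + 111/188 + 1 = 219/94 ≈ 2.330 bits/symbol.

2.330 bits/symbol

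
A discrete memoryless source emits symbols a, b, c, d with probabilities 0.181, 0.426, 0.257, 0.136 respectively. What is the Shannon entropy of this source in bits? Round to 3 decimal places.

H = −Σ pᵢ log₂ pᵢ.
−0.181·log₂(0.181) = 0.4463
−0.426·log₂(0.426) = 0.5244
−0.257·log₂(0.257) = 0.5038
−0.136·log₂(0.136) = 0.3915
Sum ≈ 1.8660 → 1.866 bits.

1.866 bits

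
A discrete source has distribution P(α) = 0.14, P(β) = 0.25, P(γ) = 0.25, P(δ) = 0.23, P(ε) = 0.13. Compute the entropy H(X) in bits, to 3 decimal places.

H = −Σ pᵢ log₂ pᵢ.
−0.14·log₂(0.14) = 0.3971
−0.25·log₂(0.25) = 0.5000
−0.25·log₂(0.25) = 0.5000
−0.23·log₂(0.23) = 0.4877
−0.13·log₂(0.13) = 0.3826
Sum ≈ 2.2674 → 2.267 bits.

2.267 bits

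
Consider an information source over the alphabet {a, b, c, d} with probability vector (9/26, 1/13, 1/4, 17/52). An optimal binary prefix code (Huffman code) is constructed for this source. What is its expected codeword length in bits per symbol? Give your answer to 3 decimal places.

1.981 bits/symbol

Repeatedly combine the two least-probable nodes; the expected code length is the sum of the merged weights.
merge 1/13 + 1/4 → 17/52
merge 17/52 + 17/52 → 17/26
merge 9/26 + 17/26 → 1
L = 17/52 + 17/26 + 1 = 103/52 ≈ 1.981 bits/symbol.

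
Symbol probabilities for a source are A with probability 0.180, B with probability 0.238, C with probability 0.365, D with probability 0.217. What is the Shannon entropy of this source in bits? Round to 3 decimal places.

1.947 bits

H = −Σ pᵢ log₂ pᵢ.
−0.180·log₂(0.180) = 0.4453
−0.238·log₂(0.238) = 0.4929
−0.365·log₂(0.365) = 0.5307
−0.217·log₂(0.217) = 0.4783
Sum ≈ 1.9472 → 1.947 bits.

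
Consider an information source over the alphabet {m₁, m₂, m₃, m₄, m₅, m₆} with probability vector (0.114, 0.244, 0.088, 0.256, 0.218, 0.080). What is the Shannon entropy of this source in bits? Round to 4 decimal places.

2.4361 bits

H = −Σ pᵢ log₂ pᵢ.
−0.114·log₂(0.114) = 0.3571
−0.244·log₂(0.244) = 0.4966
−0.088·log₂(0.088) = 0.3086
−0.256·log₂(0.256) = 0.5032
−0.218·log₂(0.218) = 0.4791
−0.080·log₂(0.080) = 0.2915
Sum ≈ 2.4361 → 2.4361 bits.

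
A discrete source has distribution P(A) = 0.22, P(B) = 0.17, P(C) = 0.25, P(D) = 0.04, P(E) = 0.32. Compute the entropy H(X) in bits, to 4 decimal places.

H = −Σ pᵢ log₂ pᵢ.
−0.22·log₂(0.22) = 0.4806
−0.17·log₂(0.17) = 0.4346
−0.25·log₂(0.25) = 0.5000
−0.04·log₂(0.04) = 0.1858
−0.32·log₂(0.32) = 0.5260
Sum ≈ 2.1269 → 2.1269 bits.

2.1269 bits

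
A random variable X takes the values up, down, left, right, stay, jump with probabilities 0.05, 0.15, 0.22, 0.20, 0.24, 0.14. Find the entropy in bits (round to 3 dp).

H = −Σ pᵢ log₂ pᵢ.
−0.05·log₂(0.05) = 0.2161
−0.15·log₂(0.15) = 0.4105
−0.22·log₂(0.22) = 0.4806
−0.20·log₂(0.20) = 0.4644
−0.24·log₂(0.24) = 0.4941
−0.14·log₂(0.14) = 0.3971
Sum ≈ 2.4628 → 2.463 bits.

2.463 bits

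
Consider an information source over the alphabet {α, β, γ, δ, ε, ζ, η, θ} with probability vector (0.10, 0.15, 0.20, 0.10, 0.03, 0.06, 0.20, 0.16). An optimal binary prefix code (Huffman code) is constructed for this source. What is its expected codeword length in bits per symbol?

Repeatedly combine the two least-probable nodes; the expected code length is the sum of the merged weights.
merge 3/100 + 3/50 → 9/100
merge 9/100 + 1/10 → 19/100
merge 1/10 + 3/20 → 1/4
merge 4/25 + 19/100 → 7/20
merge 1/5 + 1/5 → 2/5
merge 1/4 + 7/20 → 3/5
merge 2/5 + 3/5 → 1
L = 9/100 + 19/100 + 1/4 + 7/20 + 2/5 + 3/5 + 1 = 72/25 = 2.88 bits/symbol.

2.88 bits/symbol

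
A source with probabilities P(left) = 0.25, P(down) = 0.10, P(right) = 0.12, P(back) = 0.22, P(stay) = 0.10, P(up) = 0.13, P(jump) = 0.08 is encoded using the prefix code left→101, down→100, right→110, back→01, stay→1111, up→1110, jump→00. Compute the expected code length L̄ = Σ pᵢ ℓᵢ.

2.93 bits/symbol

L̄ = Σ pᵢ·ℓᵢ = 0.25·3 + 0.10·3 + 0.12·3 + 0.22·2 + 0.10·4 + 0.13·4 + 0.08·2 = 2.93 bits/symbol.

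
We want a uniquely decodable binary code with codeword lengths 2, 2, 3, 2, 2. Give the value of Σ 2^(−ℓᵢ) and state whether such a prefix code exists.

1.125; no

With common denominator 2^3 = 8: Σ 2^(−ℓᵢ) = 2/8 + 2/8 + 1/8 + 2/8 + 2/8 = 9/8 = 1.125.
Kraft's inequality requires Σ ≤ 1; here Σ = 1.125 > 1, so no such prefix code exists.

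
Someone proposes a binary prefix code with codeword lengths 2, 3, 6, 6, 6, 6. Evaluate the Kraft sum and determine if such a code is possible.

With common denominator 2^6 = 64: Σ 2^(−ℓᵢ) = 16/64 + 8/64 + 1/64 + 1/64 + 1/64 + 1/64 = 28/64 = 0.4375.
Kraft's inequality requires Σ ≤ 1; here Σ = 0.4375 ≤ 1, so such a prefix code exists.

0.4375; yes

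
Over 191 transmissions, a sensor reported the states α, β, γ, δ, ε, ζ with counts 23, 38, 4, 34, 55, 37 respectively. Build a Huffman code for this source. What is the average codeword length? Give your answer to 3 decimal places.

2.461 bits/symbol

Probabilities are the counts divided by 191.
Repeatedly combine the two least-probable nodes; the expected code length is the sum of the merged weights.
merge 4/191 + 23/191 → 27/191
merge 27/191 + 34/191 → 61/191
merge 37/191 + 38/191 → 75/191
merge 55/191 + 61/191 → 116/191
merge 75/191 + 116/191 → 1
L = 27/191 + 61/191 + 75/191 + 116/191 + 1 = 470/191 ≈ 2.461 bits/symbol.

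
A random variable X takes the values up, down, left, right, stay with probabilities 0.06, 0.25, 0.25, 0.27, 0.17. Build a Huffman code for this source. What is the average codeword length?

2.23 bits/symbol

Repeatedly combine the two least-probable nodes; the expected code length is the sum of the merged weights.
merge 3/50 + 17/100 → 23/100
merge 23/100 + 1/4 → 12/25
merge 1/4 + 27/100 → 13/25
merge 12/25 + 13/25 → 1
L = 23/100 + 12/25 + 13/25 + 1 = 223/100 = 2.23 bits/symbol.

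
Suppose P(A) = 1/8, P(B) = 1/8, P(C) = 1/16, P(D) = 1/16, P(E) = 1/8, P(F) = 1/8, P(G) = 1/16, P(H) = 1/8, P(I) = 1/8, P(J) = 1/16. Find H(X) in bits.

Each probability is a power of 1/2, so log₂(1/p) is an integer.
H = Σ p·log₂(1/p) = 1/8·3 + 1/8·3 + 1/16·4 + 1/16·4 + 1/8·3 + 1/8·3 + 1/16·4 + 1/8·3 + 1/8·3 + 1/16·4 = 3.25 bits.

3.25 bits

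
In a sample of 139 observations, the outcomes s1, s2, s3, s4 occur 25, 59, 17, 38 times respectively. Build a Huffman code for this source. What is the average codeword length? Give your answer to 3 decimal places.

1.878 bits/symbol

Probabilities are the counts divided by 139.
Repeatedly combine the two least-probable nodes; the expected code length is the sum of the merged weights.
merge 17/139 + 25/139 → 42/139
merge 38/139 + 42/139 → 80/139
merge 59/139 + 80/139 → 1
L = 42/139 + 80/139 + 1 = 261/139 ≈ 1.878 bits/symbol.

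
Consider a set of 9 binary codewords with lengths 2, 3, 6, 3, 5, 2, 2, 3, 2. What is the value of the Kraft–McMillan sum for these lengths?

With common denominator 2^6 = 64: Σ 2^(−ℓᵢ) = 16/64 + 8/64 + 1/64 + 8/64 + 2/64 + 16/64 + 16/64 + 8/64 + 16/64 = 91/64 = 1.421875.

1.421875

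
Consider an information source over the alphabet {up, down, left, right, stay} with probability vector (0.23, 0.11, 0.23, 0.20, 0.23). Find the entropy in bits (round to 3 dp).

2.278 bits

H = −Σ pᵢ log₂ pᵢ.
−0.23·log₂(0.23) = 0.4877
−0.11·log₂(0.11) = 0.3503
−0.23·log₂(0.23) = 0.4877
−0.20·log₂(0.20) = 0.4644
−0.23·log₂(0.23) = 0.4877
Sum ≈ 2.2777 → 2.278 bits.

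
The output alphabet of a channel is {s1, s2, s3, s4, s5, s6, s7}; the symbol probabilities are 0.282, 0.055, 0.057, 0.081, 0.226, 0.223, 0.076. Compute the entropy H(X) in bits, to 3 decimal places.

H = −Σ pᵢ log₂ pᵢ.
−0.282·log₂(0.282) = 0.5150
−0.055·log₂(0.055) = 0.2301
−0.057·log₂(0.057) = 0.2356
−0.081·log₂(0.081) = 0.2937
−0.226·log₂(0.226) = 0.4849
−0.223·log₂(0.223) = 0.4828
−0.076·log₂(0.076) = 0.2826
Sum ≈ 2.5246 → 2.525 bits.

2.525 bits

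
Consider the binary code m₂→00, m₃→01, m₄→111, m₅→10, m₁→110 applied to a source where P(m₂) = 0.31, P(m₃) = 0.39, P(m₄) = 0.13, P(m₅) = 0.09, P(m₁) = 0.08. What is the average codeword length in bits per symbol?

2.21 bits/symbol

L̄ = Σ pᵢ·ℓᵢ = 0.31·2 + 0.39·2 + 0.13·3 + 0.09·2 + 0.08·3 = 2.21 bits/symbol.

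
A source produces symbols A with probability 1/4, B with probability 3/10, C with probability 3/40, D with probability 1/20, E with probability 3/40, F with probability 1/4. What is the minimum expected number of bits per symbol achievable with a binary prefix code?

2.325 bits/symbol

Repeatedly combine the two least-probable nodes; the expected code length is the sum of the merged weights.
merge 1/20 + 3/40 → 1/8
merge 3/40 + 1/8 → 1/5
merge 1/5 + 1/4 → 9/20
merge 1/4 + 3/10 → 11/20
merge 9/20 + 11/20 → 1
L = 1/8 + 1/5 + 9/20 + 11/20 + 1 = 93/40 = 2.325 bits/symbol.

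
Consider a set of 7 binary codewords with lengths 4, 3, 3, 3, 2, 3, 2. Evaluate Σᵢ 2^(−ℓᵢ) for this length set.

With common denominator 2^4 = 16: Σ 2^(−ℓᵢ) = 1/16 + 2/16 + 2/16 + 2/16 + 4/16 + 2/16 + 4/16 = 17/16 = 1.0625.

1.0625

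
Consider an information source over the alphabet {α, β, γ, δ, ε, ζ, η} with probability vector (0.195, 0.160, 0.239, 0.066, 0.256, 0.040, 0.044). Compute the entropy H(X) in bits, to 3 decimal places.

2.523 bits

H = −Σ pᵢ log₂ pᵢ.
−0.195·log₂(0.195) = 0.4599
−0.160·log₂(0.160) = 0.4230
−0.239·log₂(0.239) = 0.4935
−0.066·log₂(0.066) = 0.2588
−0.256·log₂(0.256) = 0.5032
−0.040·log₂(0.040) = 0.1858
−0.044·log₂(0.044) = 0.1983
Sum ≈ 2.5225 → 2.523 bits.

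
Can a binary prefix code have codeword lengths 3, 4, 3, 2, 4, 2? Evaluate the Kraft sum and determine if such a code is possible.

0.875; yes

With common denominator 2^4 = 16: Σ 2^(−ℓᵢ) = 2/16 + 1/16 + 2/16 + 4/16 + 1/16 + 4/16 = 14/16 = 0.875.
Kraft's inequality requires Σ ≤ 1; here Σ = 0.875 ≤ 1, so such a prefix code exists.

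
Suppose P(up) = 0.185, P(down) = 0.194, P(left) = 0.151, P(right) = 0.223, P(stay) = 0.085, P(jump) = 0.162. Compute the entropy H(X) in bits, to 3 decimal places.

2.532 bits

H = −Σ pᵢ log₂ pᵢ.
−0.185·log₂(0.185) = 0.4504
−0.194·log₂(0.194) = 0.4590
−0.151·log₂(0.151) = 0.4118
−0.223·log₂(0.223) = 0.4828
−0.085·log₂(0.085) = 0.3023
−0.162·log₂(0.162) = 0.4254
Sum ≈ 2.5316 → 2.532 bits.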